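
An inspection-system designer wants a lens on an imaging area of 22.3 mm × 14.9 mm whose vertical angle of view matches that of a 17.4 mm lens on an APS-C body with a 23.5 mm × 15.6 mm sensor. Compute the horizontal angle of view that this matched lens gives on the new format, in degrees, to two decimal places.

67.72°

Equal vertical AOV ⇒ f₂ = f₁ · 14.9/15.6 = 17.4 × 0.95513 ≈ 16.6192 mm.
Horizontal AOV on the new format = 2·arctan(22.3 / (2 × 16.6192)) = 2·arctan(0.67091) ≈ 67.7161°.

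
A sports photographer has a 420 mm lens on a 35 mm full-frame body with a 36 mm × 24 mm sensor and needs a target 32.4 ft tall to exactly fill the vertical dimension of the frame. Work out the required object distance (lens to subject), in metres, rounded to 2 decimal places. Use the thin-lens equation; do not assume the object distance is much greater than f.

173.24 m

W: 32.4 ft × 304.8 mm/ft = 9875.52 mm.
Magnification m = h/W = dᵢ/dₒ; combined with 1/f = 1/dₒ + 1/dᵢ this gives dₒ = f·(1 + W/h).
dₒ = 420 mm × (1 + 9875.52/24) = 420 × 412.4800 ≈ 173241.594 mm = 173.242 m.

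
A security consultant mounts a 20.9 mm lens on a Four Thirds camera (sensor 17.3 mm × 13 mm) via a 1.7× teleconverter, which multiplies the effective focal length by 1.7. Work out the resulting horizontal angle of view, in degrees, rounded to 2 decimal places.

Effective focal length f = 20.9 × 1.7 = 35.53 mm.
α = 2·arctan(17.3 / (2 × 35.53)) = 2·arctan(0.24346) ≈ 27.3657°.

27.37°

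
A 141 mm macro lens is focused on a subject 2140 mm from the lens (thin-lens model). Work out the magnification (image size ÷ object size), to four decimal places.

Thin lens: 1/f = 1/dₒ + 1/dᵢ → 1/dᵢ = 1/141 − 1/2140 = 0.0066249 mm⁻¹, so dᵢ ≈ 150.9455 mm.
Magnification m = dᵢ/dₒ = 150.9455/2140 ≈ 0.07054.

0.0705×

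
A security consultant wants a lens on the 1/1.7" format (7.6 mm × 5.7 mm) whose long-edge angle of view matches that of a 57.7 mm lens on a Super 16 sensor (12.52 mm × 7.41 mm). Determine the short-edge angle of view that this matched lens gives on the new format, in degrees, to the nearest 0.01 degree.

9.30°

Equal long-edge AOV ⇒ f₂ = f₁ · 7.6/12.52 = 57.7 × 0.60703 ≈ 35.0256 mm.
Short-edge AOV on the new format = 2·arctan(5.7 / (2 × 35.0256)) = 2·arctan(0.08137) ≈ 9.3037°.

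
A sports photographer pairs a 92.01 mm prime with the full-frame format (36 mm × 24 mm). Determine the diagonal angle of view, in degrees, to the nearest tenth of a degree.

Sensor diagonal = √(36² + 24²) = √1872.0000 ≈ 43.2666 mm.
Angle of view α = 2·arctan(d/2f) with d = 43.2666 mm and f = 92.01 mm.
d/2f = 0.23512; arctan(0.23512) ≈ 13.2310°, so α ≈ 26.4620°.

26.5°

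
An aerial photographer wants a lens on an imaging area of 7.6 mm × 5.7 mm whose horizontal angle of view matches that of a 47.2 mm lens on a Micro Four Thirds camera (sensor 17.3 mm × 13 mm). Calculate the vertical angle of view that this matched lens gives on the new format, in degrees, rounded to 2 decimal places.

15.65°

Equal horizontal AOV ⇒ f₂ = f₁ · 7.6/17.3 = 47.2 × 0.43931 ≈ 20.7353 mm.
Vertical AOV on the new format = 2·arctan(5.7 / (2 × 20.7353)) = 2·arctan(0.13745) ≈ 15.6522°.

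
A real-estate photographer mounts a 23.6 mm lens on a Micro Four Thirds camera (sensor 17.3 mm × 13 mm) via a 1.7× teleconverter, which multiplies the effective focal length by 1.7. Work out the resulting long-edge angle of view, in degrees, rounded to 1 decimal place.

24.3°

Effective focal length f = 23.6 × 1.7 = 40.12 mm.
α = 2·arctan(17.3 / (2 × 40.12)) = 2·arctan(0.21560) ≈ 24.3338°.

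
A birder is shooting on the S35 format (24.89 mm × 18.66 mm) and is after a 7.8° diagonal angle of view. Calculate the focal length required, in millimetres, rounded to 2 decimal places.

Sensor diagonal = √(24.89² + 18.66²) = √967.7077 ≈ 31.1080 mm.
From α = 2·arctan(d/2f) we get f = d / (2·tan(α/2)).
With d = 31.1080 mm and α/2 = 3.9°, tan(α/2) ≈ 0.06817, so f ≈ 31.1080 / 0.13635 ≈ 228.1543 mm.

228.15 mm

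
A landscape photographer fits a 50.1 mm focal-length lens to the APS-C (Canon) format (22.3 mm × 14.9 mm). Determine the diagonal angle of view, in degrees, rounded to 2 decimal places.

29.97°

Sensor diagonal = √(22.3² + 14.9²) = √719.3000 ≈ 26.8198 mm.
Angle of view α = 2·arctan(d/2f) with d = 26.8198 mm and f = 50.1 mm.
d/2f = 0.26766; arctan(0.26766) ≈ 14.9847°, so α ≈ 29.9693°.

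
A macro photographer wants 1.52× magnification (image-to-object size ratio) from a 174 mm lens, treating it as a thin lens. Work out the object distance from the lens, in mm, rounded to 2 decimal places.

288.47 mm

With m = dᵢ/dₒ and 1/f = 1/dₒ + 1/dᵢ, substituting dᵢ = m·dₒ gives 1/f = (1 + 1/m)/dₒ, hence dₒ = f·(1 + 1/m).
dₒ = 174 × (1 + 1/1.52) = 174 × 1.65789 ≈ 288.474 mm.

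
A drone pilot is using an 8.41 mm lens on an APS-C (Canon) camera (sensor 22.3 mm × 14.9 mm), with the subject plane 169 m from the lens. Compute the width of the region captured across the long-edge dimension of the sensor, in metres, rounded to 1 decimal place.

448.1 m

dₒ: 169 m = 169000 mm.
Similar triangles through the lens centre give W/dₒ = w/dᵢ; with 1/f = 1/dₒ + 1/dᵢ this gives W = w·(dₒ − f)/f.
W = 22.3 mm × (169000 − 8.41) / 8.41 = 22.3 × 20094.1249 ≈ 448098.984 mm = 448.099 m.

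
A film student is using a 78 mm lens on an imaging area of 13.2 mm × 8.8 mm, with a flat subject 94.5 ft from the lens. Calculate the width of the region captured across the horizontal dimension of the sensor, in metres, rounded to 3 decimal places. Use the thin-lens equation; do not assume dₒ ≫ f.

4.861 m

dₒ: 94.5 ft × 304.8 mm/ft = 28803.60 mm.
Similar triangles through the lens centre give W/dₒ = w/dᵢ; with 1/f = 1/dₒ + 1/dᵢ this gives W = w·(dₒ − f)/f.
W = 13.2 mm × (28803.6 − 78) / 78 = 13.2 × 368.2769 ≈ 4861.255 mm = 4.86126 m.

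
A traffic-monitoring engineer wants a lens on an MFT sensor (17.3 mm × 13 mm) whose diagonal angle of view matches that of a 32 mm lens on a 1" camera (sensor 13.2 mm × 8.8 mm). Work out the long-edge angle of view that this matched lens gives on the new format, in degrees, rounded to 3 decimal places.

Sensor diagonal = √(13.2² + 8.8²) = √251.6800 ≈ 15.8644 mm.
Sensor diagonal = √(17.3² + 13²) = √468.2900 ≈ 21.6400 mm.
Equal diagonal AOV ⇒ f₂ = f₁ · 21.6400/15.8644 = 32 × 1.36406 ≈ 43.6499 mm.
Long-edge AOV on the new format = 2·arctan(17.3 / (2 × 43.6499)) = 2·arctan(0.19817) ≈ 22.4179°.

22.418°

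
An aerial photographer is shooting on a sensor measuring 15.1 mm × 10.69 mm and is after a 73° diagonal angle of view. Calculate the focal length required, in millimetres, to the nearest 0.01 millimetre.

12.50 mm

Sensor diagonal = √(15.1² + 10.69²) = √342.2861 ≈ 18.5010 mm.
From α = 2·arctan(d/2f) we get f = d / (2·tan(α/2)).
With d = 18.5010 mm and α/2 = 36.5°, tan(α/2) ≈ 0.73996, so f ≈ 18.5010 / 1.47992 ≈ 12.5013 mm.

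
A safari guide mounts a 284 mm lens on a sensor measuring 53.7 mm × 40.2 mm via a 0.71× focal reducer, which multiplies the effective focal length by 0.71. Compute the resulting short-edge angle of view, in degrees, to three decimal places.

Effective focal length f = 284 × 0.71 = 201.64 mm.
α = 2·arctan(40.2 / (2 × 201.64)) = 2·arctan(0.09968) ≈ 11.3852°.

11.385°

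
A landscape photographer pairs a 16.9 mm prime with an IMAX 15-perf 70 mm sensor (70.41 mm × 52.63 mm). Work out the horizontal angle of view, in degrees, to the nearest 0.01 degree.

128.71°

Angle of view α = 2·arctan(w/2f) with w = 70.41 mm and f = 16.9 mm.
w/2f = 2.08314; arctan(2.08314) ≈ 64.3569°, so α ≈ 128.7138°.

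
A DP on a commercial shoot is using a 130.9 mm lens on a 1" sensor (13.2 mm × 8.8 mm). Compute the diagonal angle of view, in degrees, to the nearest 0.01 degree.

Sensor diagonal = √(13.2² + 8.8²) = √251.6800 ≈ 15.8644 mm.
Angle of view α = 2·arctan(d/2f) with d = 15.8644 mm and f = 130.9 mm.
d/2f = 0.06060; arctan(0.06060) ≈ 3.4677°, so α ≈ 6.9355°.

6.94°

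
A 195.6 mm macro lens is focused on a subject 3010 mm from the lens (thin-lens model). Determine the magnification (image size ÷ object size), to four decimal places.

Thin lens: 1/f = 1/dₒ + 1/dᵢ → 1/dᵢ = 1/195.6 − 1/3010 = 0.0047802 mm⁻¹, so dᵢ ≈ 209.1941 mm.
Magnification m = dᵢ/dₒ = 209.1941/3010 ≈ 0.06950.

0.0695×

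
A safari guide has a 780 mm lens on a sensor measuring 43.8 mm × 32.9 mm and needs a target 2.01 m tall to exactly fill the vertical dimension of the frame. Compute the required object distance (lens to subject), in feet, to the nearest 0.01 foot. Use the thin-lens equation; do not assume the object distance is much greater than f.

W: 2.01 m = 2010 mm.
Magnification m = h/W = dᵢ/dₒ; combined with 1/f = 1/dₒ + 1/dᵢ this gives dₒ = f·(1 + W/h).
dₒ = 780 mm × (1 + 2010/32.9) = 780 × 62.0942 ≈ 48433.495 mm = 48433.495/304.8 ft = 158.903 ft.

158.90 ft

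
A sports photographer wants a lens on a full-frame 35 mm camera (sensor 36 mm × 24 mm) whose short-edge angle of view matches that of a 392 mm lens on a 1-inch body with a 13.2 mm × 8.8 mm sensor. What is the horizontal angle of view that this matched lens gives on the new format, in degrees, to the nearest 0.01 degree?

Equal short-edge AOV ⇒ f₂ = f₁ · 24/8.8 = 392 × 2.72727 ≈ 1069.0909 mm.
Horizontal AOV on the new format = 2·arctan(36 / (2 × 1069.0909)) = 2·arctan(0.01684) ≈ 1.9292°.

1.93°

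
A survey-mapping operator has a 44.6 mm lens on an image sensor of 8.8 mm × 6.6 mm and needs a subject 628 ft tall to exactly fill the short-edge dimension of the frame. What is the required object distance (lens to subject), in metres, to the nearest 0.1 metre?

W: 628 ft × 304.8 mm/ft = 191414.39 mm.
Magnification m = h/W = dᵢ/dₒ; combined with 1/f = 1/dₒ + 1/dᵢ this gives dₒ = f·(1 + W/h).
dₒ = 44.6 mm × (1 + 191414/6.6) = 44.6 × 29003.1809 ≈ 1293541.868 mm = 1293.54 m.

1293.5 m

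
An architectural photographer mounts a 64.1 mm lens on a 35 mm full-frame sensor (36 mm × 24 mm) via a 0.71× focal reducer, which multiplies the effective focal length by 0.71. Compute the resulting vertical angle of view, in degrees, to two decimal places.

29.54°

Effective focal length f = 64.1 × 0.71 = 45.511 mm.
α = 2·arctan(24 / (2 × 45.511)) = 2·arctan(0.26367) ≈ 29.5423°.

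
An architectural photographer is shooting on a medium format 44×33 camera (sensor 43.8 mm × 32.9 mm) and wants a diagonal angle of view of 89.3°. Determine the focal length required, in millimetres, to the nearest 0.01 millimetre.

Sensor diagonal = √(43.8² + 32.9²) = √3000.8500 ≈ 54.7800 mm.
From α = 2·arctan(d/2f) we get f = d / (2·tan(α/2)).
With d = 54.7800 mm and α/2 = 44.65°, tan(α/2) ≈ 0.98786, so f ≈ 54.7800 / 1.97571 ≈ 27.7267 mm.

27.73 mm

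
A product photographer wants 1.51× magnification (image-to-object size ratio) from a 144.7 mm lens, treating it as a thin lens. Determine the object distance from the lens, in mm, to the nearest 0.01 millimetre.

With m = dᵢ/dₒ and 1/f = 1/dₒ + 1/dᵢ, substituting dᵢ = m·dₒ gives 1/f = (1 + 1/m)/dₒ, hence dₒ = f·(1 + 1/m).
dₒ = 144.7 × (1 + 1/1.51) = 144.7 × 1.66225 ≈ 240.528 mm.

240.53 mm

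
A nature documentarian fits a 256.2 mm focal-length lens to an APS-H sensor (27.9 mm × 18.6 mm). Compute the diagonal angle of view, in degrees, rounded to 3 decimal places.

Sensor diagonal = √(27.9² + 18.6²) = √1124.3700 ≈ 33.5316 mm.
Angle of view α = 2·arctan(d/2f) with d = 33.5316 mm and f = 256.2 mm.
d/2f = 0.06544; arctan(0.06544) ≈ 3.7441°, so α ≈ 7.4882°.

7.488°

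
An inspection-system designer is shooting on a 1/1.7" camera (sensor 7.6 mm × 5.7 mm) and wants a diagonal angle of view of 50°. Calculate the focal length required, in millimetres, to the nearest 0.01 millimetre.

10.19 mm

Sensor diagonal = √(7.6² + 5.7²) = √90.2500 ≈ 9.5000 mm.
From α = 2·arctan(d/2f) we get f = d / (2·tan(α/2)).
With d = 9.5000 mm and α/2 = 25°, tan(α/2) ≈ 0.46631, so f ≈ 9.5000 / 0.93262 ≈ 10.1864 mm.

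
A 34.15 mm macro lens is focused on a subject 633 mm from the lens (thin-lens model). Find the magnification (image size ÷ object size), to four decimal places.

Thin lens: 1/f = 1/dₒ + 1/dᵢ → 1/dᵢ = 1/34.15 − 1/633 = 0.0277028 mm⁻¹, so dᵢ ≈ 36.0974 mm.
Magnification m = dᵢ/dₒ = 36.0974/633 ≈ 0.05703.

0.0570×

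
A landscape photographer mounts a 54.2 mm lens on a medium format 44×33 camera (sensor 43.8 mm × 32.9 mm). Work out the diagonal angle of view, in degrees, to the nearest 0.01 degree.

53.62°

Sensor diagonal = √(43.8² + 32.9²) = √3000.8500 ≈ 54.7800 mm.
Angle of view α = 2·arctan(d/2f) with d = 54.7800 mm and f = 54.2 mm.
d/2f = 0.50535; arctan(0.50535) ≈ 26.8098°, so α ≈ 53.6196°.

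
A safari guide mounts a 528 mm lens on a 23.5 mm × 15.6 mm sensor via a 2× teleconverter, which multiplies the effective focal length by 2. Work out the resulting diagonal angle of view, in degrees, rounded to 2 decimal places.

1.53°

Effective focal length f = 528 × 2 = 1056 mm.
Sensor diagonal = √(23.5² + 15.6²) = √795.6100 ≈ 28.2066 mm.
α = 2·arctan(28.207 / (2 × 1056)) = 2·arctan(0.01336) ≈ 1.5303°.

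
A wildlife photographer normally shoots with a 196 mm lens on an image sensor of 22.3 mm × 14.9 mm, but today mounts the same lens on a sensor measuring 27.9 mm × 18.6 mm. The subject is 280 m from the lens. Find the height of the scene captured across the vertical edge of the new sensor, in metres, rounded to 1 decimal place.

The focal length stays 196 mm; the relevant sensor dimension is now h = 18.6 mm. Object distance dₒ = 280 m = 280000 mm.
Thin-lens field height W = h·(dₒ − f)/f = 18.6 × (280000 − 196)/196 ≈ 26552.829 mm = 26.5528 m.

26.6 m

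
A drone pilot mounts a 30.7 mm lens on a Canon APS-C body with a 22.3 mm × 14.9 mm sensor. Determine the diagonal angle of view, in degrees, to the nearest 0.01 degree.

Sensor diagonal = √(22.3² + 14.9²) = √719.3000 ≈ 26.8198 mm.
Angle of view α = 2·arctan(d/2f) with d = 26.8198 mm and f = 30.7 mm.
d/2f = 0.43680; arctan(0.43680) ≈ 23.5959°, so α ≈ 47.1918°.

47.19°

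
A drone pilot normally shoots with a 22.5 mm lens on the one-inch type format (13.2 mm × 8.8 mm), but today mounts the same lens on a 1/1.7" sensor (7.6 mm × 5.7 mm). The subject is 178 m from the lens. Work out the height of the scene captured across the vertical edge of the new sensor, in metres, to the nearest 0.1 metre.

The focal length stays 22.5 mm; the relevant sensor dimension is now h = 5.7 mm. Object distance dₒ = 178 m = 178000 mm.
Thin-lens field height W = h·(dₒ − f)/f = 5.7 × (178000 − 22.5)/22.5 ≈ 45087.633 mm = 45.0876 m.

45.1 m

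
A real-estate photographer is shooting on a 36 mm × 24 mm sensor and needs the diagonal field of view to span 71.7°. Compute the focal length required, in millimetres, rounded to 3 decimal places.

29.940 mm

Sensor diagonal = √(36² + 24²) = √1872.0000 ≈ 43.2666 mm.
From α = 2·arctan(d/2f) we get f = d / (2·tan(α/2)).
With d = 43.2666 mm and α/2 = 35.85°, tan(α/2) ≈ 0.72255, so f ≈ 43.2666 / 1.44510 ≈ 29.9402 mm.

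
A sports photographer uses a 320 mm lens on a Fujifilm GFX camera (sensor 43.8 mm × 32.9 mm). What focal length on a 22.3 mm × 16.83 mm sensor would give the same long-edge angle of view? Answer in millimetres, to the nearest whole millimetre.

163 mm

Equal angle of view means equal width/f ratio, so f₂ = f₁ · (width₂/width₁) = 320 × 22.3/43.8.
f₂ = 320 × 0.50913 ≈ 162.922 mm.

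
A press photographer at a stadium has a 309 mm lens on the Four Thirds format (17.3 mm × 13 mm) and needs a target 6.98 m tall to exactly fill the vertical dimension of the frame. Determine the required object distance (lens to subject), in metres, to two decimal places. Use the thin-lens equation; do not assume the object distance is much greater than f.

166.22 m

W: 6.98 m = 6980 mm.
Magnification m = h/W = dᵢ/dₒ; combined with 1/f = 1/dₒ + 1/dᵢ this gives dₒ = f·(1 + W/h).
dₒ = 309 mm × (1 + 6980/13) = 309 × 537.9231 ≈ 166218.231 mm = 166.218 m.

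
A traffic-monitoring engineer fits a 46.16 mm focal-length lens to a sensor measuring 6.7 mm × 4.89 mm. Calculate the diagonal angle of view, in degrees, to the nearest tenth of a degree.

10.3°

Sensor diagonal = √(6.7² + 4.89²) = √68.8021 ≈ 8.2947 mm.
Angle of view α = 2·arctan(d/2f) with d = 8.2947 mm and f = 46.16 mm.
d/2f = 0.08985; arctan(0.08985) ≈ 5.1341°, so α ≈ 10.2682°.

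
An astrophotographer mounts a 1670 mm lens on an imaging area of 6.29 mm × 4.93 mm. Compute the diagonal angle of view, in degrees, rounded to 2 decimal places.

Sensor diagonal = √(6.29² + 4.93²) = √63.8690 ≈ 7.9918 mm.
Angle of view α = 2·arctan(d/2f) with d = 7.9918 mm and f = 1670 mm.
d/2f = 0.00239; arctan(0.00239) ≈ 0.1371°, so α ≈ 0.2742°.

0.27°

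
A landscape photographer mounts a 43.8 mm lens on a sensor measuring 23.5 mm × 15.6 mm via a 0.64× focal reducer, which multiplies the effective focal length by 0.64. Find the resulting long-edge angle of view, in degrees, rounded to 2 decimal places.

Effective focal length f = 43.8 × 0.64 = 28.032 mm.
α = 2·arctan(23.5 / (2 × 28.032)) = 2·arctan(0.41916) ≈ 45.4833°.

45.48°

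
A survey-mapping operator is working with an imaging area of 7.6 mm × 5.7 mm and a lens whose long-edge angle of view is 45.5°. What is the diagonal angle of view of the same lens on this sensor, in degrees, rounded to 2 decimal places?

55.32°

From the long-edge AOV: f = 7.6 / (2·tan(22.75°)) = 7.6 / 0.83867 ≈ 9.0620 mm.
Sensor diagonal = √(7.6² + 5.7²) = √90.2500 ≈ 9.5000 mm.
Diagonal AOV = 2·arctan(9.5000 / (2 × 9.0620)) = 2·arctan(0.52417) ≈ 55.3242°.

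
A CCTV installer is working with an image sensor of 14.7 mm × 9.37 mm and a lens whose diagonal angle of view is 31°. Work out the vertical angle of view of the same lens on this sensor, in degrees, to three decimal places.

16.957°

Sensor diagonal = √(14.7² + 9.37²) = √303.8869 ≈ 17.4324 mm.
From the diagonal AOV: f = 17.4324 / (2·tan(15.5°)) = 17.4324 / 0.55465 ≈ 31.4295 mm.
Vertical AOV = 2·arctan(9.37 / (2 × 31.4295)) = 2·arctan(0.14906) ≈ 16.9566°.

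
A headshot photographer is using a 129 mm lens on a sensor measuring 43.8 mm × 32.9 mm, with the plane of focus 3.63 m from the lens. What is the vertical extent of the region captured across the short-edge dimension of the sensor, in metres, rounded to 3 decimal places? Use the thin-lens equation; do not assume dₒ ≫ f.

dₒ: 3.63 m = 3630 mm.
Similar triangles through the lens centre give W/dₒ = h/dᵢ; with 1/f = 1/dₒ + 1/dᵢ this gives W = h·(dₒ − f)/f.
W = 32.9 mm × (3630 − 129) / 129 = 32.9 × 27.1395 ≈ 892.891 mm = 0.892891 m.

0.893 m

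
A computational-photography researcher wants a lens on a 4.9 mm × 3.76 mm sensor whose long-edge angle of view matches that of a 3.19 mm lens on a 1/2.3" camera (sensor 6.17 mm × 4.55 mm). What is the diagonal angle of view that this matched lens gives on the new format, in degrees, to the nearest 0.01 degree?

101.27°

Equal long-edge AOV ⇒ f₂ = f₁ · 4.9/6.17 = 3.19 × 0.79417 ≈ 2.5334 mm.
Sensor diagonal = √(4.9² + 3.76²) = √38.1476 ≈ 6.1764 mm.
Diagonal AOV on the new format = 2·arctan(6.1764 / (2 × 2.5334)) = 2·arctan(1.21900) ≈ 101.2727°.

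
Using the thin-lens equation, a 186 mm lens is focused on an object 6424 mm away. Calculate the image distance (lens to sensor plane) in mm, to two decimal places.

1/dᵢ = 1/f − 1/dₒ = 1/186 − 1/6424 = 0.0052207 mm⁻¹.
dᵢ = 1/0.0052207 ≈ 191.5460 mm.

191.55 mm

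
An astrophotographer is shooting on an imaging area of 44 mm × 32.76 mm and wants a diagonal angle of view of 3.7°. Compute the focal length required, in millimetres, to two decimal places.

Sensor diagonal = √(44² + 32.76²) = √3009.2176 ≈ 54.8563 mm.
From α = 2·arctan(d/2f) we get f = d / (2·tan(α/2)).
With d = 54.8563 mm and α/2 = 1.85°, tan(α/2) ≈ 0.03230, so f ≈ 54.8563 / 0.06460 ≈ 849.1741 mm.

849.17 mm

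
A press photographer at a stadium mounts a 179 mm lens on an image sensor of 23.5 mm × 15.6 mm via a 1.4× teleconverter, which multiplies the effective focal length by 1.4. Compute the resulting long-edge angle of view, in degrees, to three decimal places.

Effective focal length f = 179 × 1.4 = 250.6 mm.
α = 2·arctan(23.5 / (2 × 250.6)) = 2·arctan(0.04689) ≈ 5.3690°.

5.369°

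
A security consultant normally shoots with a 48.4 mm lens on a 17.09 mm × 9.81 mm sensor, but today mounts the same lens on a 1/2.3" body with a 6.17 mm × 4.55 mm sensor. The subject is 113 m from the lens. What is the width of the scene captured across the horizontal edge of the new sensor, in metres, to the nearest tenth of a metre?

The focal length stays 48.4 mm; the relevant sensor dimension is now w = 6.17 mm. Object distance dₒ = 113 m = 113000 mm.
Thin-lens field width W = w·(dₒ − f)/f = 6.17 × (113000 − 48.4)/48.4 ≈ 14398.995 mm = 14.399 m.

14.4 m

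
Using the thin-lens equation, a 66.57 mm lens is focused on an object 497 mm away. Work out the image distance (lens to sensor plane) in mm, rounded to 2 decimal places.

1/dᵢ = 1/f − 1/dₒ = 1/66.57 − 1/497 = 0.0130097 mm⁻¹.
dᵢ = 1/0.0130097 ≈ 76.8657 mm.

76.87 mm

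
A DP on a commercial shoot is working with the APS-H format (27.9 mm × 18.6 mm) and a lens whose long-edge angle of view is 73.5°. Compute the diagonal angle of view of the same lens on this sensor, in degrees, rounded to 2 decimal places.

83.81°

From the long-edge AOV: f = 27.9 / (2·tan(36.75°)) = 27.9 / 1.49347 ≈ 18.6813 mm.
Sensor diagonal = √(27.9² + 18.6²) = √1124.3700 ≈ 33.5316 mm.
Diagonal AOV = 2·arctan(33.5316 / (2 × 18.6813)) = 2·arctan(0.89746) ≈ 83.8137°.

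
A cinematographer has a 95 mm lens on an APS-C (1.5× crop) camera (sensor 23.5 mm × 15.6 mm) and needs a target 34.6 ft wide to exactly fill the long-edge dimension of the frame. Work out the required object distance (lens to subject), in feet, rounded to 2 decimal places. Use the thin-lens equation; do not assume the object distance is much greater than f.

W: 34.6 ft × 304.8 mm/ft = 10546.08 mm.
Magnification m = w/W = dᵢ/dₒ; combined with 1/f = 1/dₒ + 1/dᵢ this gives dₒ = f·(1 + W/w).
dₒ = 95 mm × (1 + 10546.1/23.5) = 95 × 449.7693 ≈ 42728.088 mm = 42728.088/304.8 ft = 140.184 ft.

140.18 ft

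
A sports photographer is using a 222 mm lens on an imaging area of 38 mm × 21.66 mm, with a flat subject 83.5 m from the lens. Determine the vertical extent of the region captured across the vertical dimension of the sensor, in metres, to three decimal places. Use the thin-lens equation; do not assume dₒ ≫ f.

8.125 m

dₒ: 83.5 m = 83500 mm.
Similar triangles through the lens centre give W/dₒ = h/dᵢ; with 1/f = 1/dₒ + 1/dᵢ this gives W = h·(dₒ − f)/f.
W = 21.66 mm × (83500 − 222) / 222 = 21.66 × 375.1261 ≈ 8125.232 mm = 8.12523 m.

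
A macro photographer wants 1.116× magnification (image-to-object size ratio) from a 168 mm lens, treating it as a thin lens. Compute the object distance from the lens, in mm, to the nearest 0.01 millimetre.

318.54 mm

With m = dᵢ/dₒ and 1/f = 1/dₒ + 1/dᵢ, substituting dᵢ = m·dₒ gives 1/f = (1 + 1/m)/dₒ, hence dₒ = f·(1 + 1/m).
dₒ = 168 × (1 + 1/1.116) = 168 × 1.89606 ≈ 318.538 mm.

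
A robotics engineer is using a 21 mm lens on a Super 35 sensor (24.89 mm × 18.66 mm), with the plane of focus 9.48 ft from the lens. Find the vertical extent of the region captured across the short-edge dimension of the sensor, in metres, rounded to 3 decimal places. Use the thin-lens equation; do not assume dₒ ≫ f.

dₒ: 9.48 ft × 304.8 mm/ft = 2889.50 mm.
Similar triangles through the lens centre give W/dₒ = h/dᵢ; with 1/f = 1/dₒ + 1/dᵢ this gives W = h·(dₒ − f)/f.
W = 18.66 mm × (2889.5 − 21) / 21 = 18.66 × 136.5954 ≈ 2548.871 mm = 2.54887 m.

2.549 m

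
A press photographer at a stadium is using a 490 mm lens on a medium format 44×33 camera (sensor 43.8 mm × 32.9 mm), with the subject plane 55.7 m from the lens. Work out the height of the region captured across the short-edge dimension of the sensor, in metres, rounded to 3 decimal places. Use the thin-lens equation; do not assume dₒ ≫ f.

3.707 m

dₒ: 55.7 m = 55700 mm.
Similar triangles through the lens centre give W/dₒ = h/dᵢ; with 1/f = 1/dₒ + 1/dᵢ this gives W = h·(dₒ − f)/f.
W = 32.9 mm × (55700 − 490) / 490 = 32.9 × 112.6735 ≈ 3706.957 mm = 3.70696 m.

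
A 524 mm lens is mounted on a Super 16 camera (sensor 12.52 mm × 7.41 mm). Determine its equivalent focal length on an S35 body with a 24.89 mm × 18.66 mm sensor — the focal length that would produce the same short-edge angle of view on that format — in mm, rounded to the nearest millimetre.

Equal angle of view means equal height/f ratio, so f₂ = f₁ · (height₂/height₁) = 524 × 18.66/7.41.
f₂ = 524 × 2.51822 ≈ 1319.547 mm.

1320 mm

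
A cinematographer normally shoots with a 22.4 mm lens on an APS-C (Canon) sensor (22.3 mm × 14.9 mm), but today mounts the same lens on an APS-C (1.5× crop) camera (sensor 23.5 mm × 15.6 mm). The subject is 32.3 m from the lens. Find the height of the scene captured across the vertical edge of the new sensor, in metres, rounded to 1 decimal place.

22.5 m

The focal length stays 22.4 mm; the relevant sensor dimension is now h = 15.6 mm. Object distance dₒ = 32.3 m = 32300 mm.
Thin-lens field height W = h·(dₒ − f)/f = 15.6 × (32300 − 22.4)/22.4 ≈ 22479.043 mm = 22.479 m.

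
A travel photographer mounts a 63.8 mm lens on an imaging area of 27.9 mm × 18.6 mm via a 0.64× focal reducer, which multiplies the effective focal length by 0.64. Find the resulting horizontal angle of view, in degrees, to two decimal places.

37.72°

Effective focal length f = 63.8 × 0.64 = 40.832 mm.
α = 2·arctan(27.9 / (2 × 40.832)) = 2·arctan(0.34164) ≈ 37.7248°.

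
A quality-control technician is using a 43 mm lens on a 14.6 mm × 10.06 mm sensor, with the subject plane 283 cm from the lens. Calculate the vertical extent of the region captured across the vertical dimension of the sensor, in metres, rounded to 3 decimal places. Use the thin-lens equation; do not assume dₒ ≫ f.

dₒ: 283 cm = 2830 mm.
Similar triangles through the lens centre give W/dₒ = h/dᵢ; with 1/f = 1/dₒ + 1/dᵢ this gives W = h·(dₒ − f)/f.
W = 10.06 mm × (2830 − 43) / 43 = 10.06 × 64.8140 ≈ 652.028 mm = 0.652028 m.

0.652 m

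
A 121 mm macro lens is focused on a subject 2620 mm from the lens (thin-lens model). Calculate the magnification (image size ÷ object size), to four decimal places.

0.0484×

Thin lens: 1/f = 1/dₒ + 1/dᵢ → 1/dᵢ = 1/121 − 1/2620 = 0.0078828 mm⁻¹, so dᵢ ≈ 126.8587 mm.
Magnification m = dᵢ/dₒ = 126.8587/2620 ≈ 0.04842.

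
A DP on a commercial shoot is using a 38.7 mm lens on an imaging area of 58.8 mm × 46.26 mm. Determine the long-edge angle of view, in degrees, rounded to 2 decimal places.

Angle of view α = 2·arctan(w/2f) with w = 58.8 mm and f = 38.7 mm.
w/2f = 0.75969; arctan(0.75969) ≈ 37.2236°, so α ≈ 74.4471°.

74.45°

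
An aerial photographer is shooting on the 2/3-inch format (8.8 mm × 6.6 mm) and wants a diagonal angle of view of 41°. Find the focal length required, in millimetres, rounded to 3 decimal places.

Sensor diagonal = √(8.8² + 6.6²) = √121.0000 ≈ 11.0000 mm.
From α = 2·arctan(d/2f) we get f = d / (2·tan(α/2)).
With d = 11.0000 mm and α/2 = 20.5°, tan(α/2) ≈ 0.37388, so f ≈ 11.0000 / 0.74777 ≈ 14.7104 mm.

14.710 mm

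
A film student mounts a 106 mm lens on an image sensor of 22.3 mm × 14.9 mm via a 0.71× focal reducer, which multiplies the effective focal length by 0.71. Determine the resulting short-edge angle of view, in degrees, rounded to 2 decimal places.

11.31°

Effective focal length f = 106 × 0.71 = 75.26 mm.
α = 2·arctan(14.9 / (2 × 75.26)) = 2·arctan(0.09899) ≈ 11.3066°.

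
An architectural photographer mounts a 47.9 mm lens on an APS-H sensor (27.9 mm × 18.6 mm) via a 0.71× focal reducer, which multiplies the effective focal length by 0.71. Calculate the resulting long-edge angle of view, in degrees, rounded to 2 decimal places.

Effective focal length f = 47.9 × 0.71 = 34.009 mm.
α = 2·arctan(27.9 / (2 × 34.009)) = 2·arctan(0.41019) ≈ 44.6055°.

44.61°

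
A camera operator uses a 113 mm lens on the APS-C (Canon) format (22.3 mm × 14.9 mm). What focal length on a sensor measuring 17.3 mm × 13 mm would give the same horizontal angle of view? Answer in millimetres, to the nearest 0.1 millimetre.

Equal angle of view means equal width/f ratio, so f₂ = f₁ · (width₂/width₁) = 113 × 17.3/22.3.
f₂ = 113 × 0.77578 ≈ 87.664 mm.

87.7 mm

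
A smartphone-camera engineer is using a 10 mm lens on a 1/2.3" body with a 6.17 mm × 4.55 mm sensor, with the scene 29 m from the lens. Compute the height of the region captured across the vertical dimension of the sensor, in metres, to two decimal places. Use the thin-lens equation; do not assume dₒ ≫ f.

dₒ: 29 m = 29000 mm.
Similar triangles through the lens centre give W/dₒ = h/dᵢ; with 1/f = 1/dₒ + 1/dᵢ this gives W = h·(dₒ − f)/f.
W = 4.55 mm × (29000 − 10) / 10 = 4.55 × 2899.0000 ≈ 13190.450 mm = 13.1905 m.

13.19 m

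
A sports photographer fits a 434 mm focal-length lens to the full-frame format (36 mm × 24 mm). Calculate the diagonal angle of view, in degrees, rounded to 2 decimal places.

Sensor diagonal = √(36² + 24²) = √1872.0000 ≈ 43.2666 mm.
Angle of view α = 2·arctan(d/2f) with d = 43.2666 mm and f = 434 mm.
d/2f = 0.04985; arctan(0.04985) ≈ 2.8536°, so α ≈ 5.7072°.

5.71°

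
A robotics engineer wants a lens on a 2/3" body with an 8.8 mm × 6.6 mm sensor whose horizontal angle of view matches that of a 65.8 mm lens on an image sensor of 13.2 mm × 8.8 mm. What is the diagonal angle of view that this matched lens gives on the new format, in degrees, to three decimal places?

Equal horizontal AOV ⇒ f₂ = f₁ · 8.8/13.2 = 65.8 × 0.66667 ≈ 43.8667 mm.
Sensor diagonal = √(8.8² + 6.6²) = √121.0000 ≈ 11.0000 mm.
Diagonal AOV on the new format = 2·arctan(11.0000 / (2 × 43.8667)) = 2·arctan(0.12538) ≈ 14.2929°.

14.293°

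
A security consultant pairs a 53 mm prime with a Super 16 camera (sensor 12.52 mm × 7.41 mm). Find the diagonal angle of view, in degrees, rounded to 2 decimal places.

Sensor diagonal = √(12.52² + 7.41²) = √211.6585 ≈ 14.5485 mm.
Angle of view α = 2·arctan(d/2f) with d = 14.5485 mm and f = 53 mm.
d/2f = 0.13725; arctan(0.13725) ≈ 7.8150°, so α ≈ 15.6300°.

15.63°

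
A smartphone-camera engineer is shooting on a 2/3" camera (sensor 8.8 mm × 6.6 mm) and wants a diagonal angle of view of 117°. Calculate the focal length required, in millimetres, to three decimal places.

Sensor diagonal = √(8.8² + 6.6²) = √121.0000 ≈ 11.0000 mm.
From α = 2·arctan(d/2f) we get f = d / (2·tan(α/2)).
With d = 11.0000 mm and α/2 = 58.5°, tan(α/2) ≈ 1.63185, so f ≈ 11.0000 / 3.26370 ≈ 3.3704 mm.

3.370 mm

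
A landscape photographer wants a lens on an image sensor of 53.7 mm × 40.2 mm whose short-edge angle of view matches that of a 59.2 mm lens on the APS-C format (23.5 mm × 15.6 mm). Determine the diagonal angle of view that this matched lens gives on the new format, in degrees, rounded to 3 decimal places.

Equal short-edge AOV ⇒ f₂ = f₁ · 40.2/15.6 = 59.2 × 2.57692 ≈ 152.5538 mm.
Sensor diagonal = √(53.7² + 40.2²) = √4499.7300 ≈ 67.0800 mm.
Diagonal AOV on the new format = 2·arctan(67.0800 / (2 × 152.5538)) = 2·arctan(0.21986) ≈ 24.7992°.

24.799°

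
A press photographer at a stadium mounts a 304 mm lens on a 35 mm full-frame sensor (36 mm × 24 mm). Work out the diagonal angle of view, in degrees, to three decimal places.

8.141°

Sensor diagonal = √(36² + 24²) = √1872.0000 ≈ 43.2666 mm.
Angle of view α = 2·arctan(d/2f) with d = 43.2666 mm and f = 304 mm.
d/2f = 0.07116; arctan(0.07116) ≈ 4.0704°, so α ≈ 8.1409°.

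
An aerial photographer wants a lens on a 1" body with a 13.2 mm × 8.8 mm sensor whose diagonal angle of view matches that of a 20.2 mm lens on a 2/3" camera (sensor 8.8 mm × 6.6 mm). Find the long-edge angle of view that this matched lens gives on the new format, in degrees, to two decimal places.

25.53°

Sensor diagonal = √(8.8² + 6.6²) = √121.0000 ≈ 11.0000 mm.
Sensor diagonal = √(13.2² + 8.8²) = √251.6800 ≈ 15.8644 mm.
Equal diagonal AOV ⇒ f₂ = f₁ · 15.8644/11.0000 = 20.2 × 1.44222 ≈ 29.1329 mm.
Long-edge AOV on the new format = 2·arctan(13.2 / (2 × 29.1329)) = 2·arctan(0.22655) ≈ 25.5296°.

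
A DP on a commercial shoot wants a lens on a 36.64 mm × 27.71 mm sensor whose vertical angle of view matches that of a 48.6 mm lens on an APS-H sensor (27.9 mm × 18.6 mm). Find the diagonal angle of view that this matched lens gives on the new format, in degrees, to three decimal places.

35.202°

Equal vertical AOV ⇒ f₂ = f₁ · 27.71/18.6 = 48.6 × 1.48978 ≈ 72.4035 mm.
Sensor diagonal = √(36.64² + 27.71²) = √2110.3337 ≈ 45.9384 mm.
Diagonal AOV on the new format = 2·arctan(45.9384 / (2 × 72.4035)) = 2·arctan(0.31724) ≈ 35.2021°.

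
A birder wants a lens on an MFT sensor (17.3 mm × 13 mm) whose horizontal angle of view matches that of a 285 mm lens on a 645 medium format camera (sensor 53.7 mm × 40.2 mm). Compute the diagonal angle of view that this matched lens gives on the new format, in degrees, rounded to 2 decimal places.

Equal horizontal AOV ⇒ f₂ = f₁ · 17.3/53.7 = 285 × 0.32216 ≈ 91.8156 mm.
Sensor diagonal = √(17.3² + 13²) = √468.2900 ≈ 21.6400 mm.
Diagonal AOV on the new format = 2·arctan(21.6400 / (2 × 91.8156)) = 2·arctan(0.11784) ≈ 13.4420°.

13.44°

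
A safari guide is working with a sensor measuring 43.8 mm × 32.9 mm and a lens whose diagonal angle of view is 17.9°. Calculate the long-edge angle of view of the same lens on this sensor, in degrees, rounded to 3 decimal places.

Sensor diagonal = √(43.8² + 32.9²) = √3000.8500 ≈ 54.7800 mm.
From the diagonal AOV: f = 54.7800 / (2·tan(8.95°)) = 54.7800 / 0.31498 ≈ 173.9158 mm.
Long-edge AOV = 2·arctan(43.8 / (2 × 173.9158)) = 2·arctan(0.12592) ≈ 14.3542°.

14.354°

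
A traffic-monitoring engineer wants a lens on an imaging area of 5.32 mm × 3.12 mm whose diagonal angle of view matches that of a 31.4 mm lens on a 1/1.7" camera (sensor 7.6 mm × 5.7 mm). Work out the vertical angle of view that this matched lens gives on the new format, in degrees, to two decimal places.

8.75°

Sensor diagonal = √(7.6² + 5.7²) = √90.2500 ≈ 9.5000 mm.
Sensor diagonal = √(5.32² + 3.12²) = √38.0368 ≈ 6.1674 mm.
Equal diagonal AOV ⇒ f₂ = f₁ · 6.1674/9.5000 = 31.4 × 0.64920 ≈ 20.3849 mm.
Vertical AOV on the new format = 2·arctan(3.12 / (2 × 20.3849)) = 2·arctan(0.07653) ≈ 8.7523°.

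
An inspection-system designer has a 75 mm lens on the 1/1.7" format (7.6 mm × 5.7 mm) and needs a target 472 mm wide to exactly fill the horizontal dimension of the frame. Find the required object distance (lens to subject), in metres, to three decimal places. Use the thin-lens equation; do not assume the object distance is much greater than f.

Magnification m = w/W = dᵢ/dₒ; combined with 1/f = 1/dₒ + 1/dᵢ this gives dₒ = f·(1 + W/w).
dₒ = 75 mm × (1 + 472/7.6) = 75 × 63.1053 ≈ 4732.895 mm = 4.73289 m.

4.733 m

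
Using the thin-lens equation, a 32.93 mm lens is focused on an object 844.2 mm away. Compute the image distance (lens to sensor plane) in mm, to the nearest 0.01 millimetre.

34.27 mm

1/dᵢ = 1/f − 1/dₒ = 1/32.93 − 1/844.2 = 0.0291829 mm⁻¹.
dᵢ = 1/0.0291829 ≈ 34.2667 mm.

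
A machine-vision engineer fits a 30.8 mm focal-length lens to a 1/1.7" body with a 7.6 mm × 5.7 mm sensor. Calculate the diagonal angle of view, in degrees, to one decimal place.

17.5°

Sensor diagonal = √(7.6² + 5.7²) = √90.2500 ≈ 9.5000 mm.
Angle of view α = 2·arctan(d/2f) with d = 9.5000 mm and f = 30.8 mm.
d/2f = 0.15422; arctan(0.15422) ≈ 8.7671°, so α ≈ 17.5343°.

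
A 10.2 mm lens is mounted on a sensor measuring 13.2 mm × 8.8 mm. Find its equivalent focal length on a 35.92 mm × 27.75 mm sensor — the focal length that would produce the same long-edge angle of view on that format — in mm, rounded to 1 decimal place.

27.8 mm

Equal angle of view means equal width/f ratio, so f₂ = f₁ · (width₂/width₁) = 10.2 × 35.92/13.2.
f₂ = 10.2 × 2.72121 ≈ 27.756 mm.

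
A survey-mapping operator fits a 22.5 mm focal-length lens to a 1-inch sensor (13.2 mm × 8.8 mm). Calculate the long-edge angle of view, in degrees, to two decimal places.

Angle of view α = 2·arctan(w/2f) with w = 13.2 mm and f = 22.5 mm.
w/2f = 0.29333; arctan(0.29333) ≈ 16.3482°, so α ≈ 32.6963°.

32.70°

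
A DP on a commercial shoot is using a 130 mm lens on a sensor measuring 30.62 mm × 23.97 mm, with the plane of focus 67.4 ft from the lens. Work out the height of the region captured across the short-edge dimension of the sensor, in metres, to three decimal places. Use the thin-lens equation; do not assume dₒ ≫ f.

3.764 m

dₒ: 67.4 ft × 304.8 mm/ft = 20543.52 mm.
Similar triangles through the lens centre give W/dₒ = h/dᵢ; with 1/f = 1/dₒ + 1/dᵢ this gives W = h·(dₒ − f)/f.
W = 23.97 mm × (20543.5 − 130) / 130 = 23.97 × 157.0271 ≈ 3763.939 mm = 3.76394 m.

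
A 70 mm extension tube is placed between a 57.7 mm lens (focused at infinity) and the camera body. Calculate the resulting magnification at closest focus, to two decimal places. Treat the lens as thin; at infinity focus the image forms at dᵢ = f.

1.21×

The tube moves the image plane from f to f + e, so dᵢ = 57.7 + 70 = 127.7 mm. Focus is achieved when 1/f = 1/dₒ + 1/dᵢ, giving dₒ = 1/(1/f − 1/(f+e)).
Magnification m = dᵢ/dₒ = (f+e)·(1/f − 1/(f+e)) = e/f = 70/57.7 ≈ 1.2132.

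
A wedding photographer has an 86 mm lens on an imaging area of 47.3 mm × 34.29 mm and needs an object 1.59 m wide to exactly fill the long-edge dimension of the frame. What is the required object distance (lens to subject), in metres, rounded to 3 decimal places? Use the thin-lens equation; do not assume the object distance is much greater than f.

W: 1.59 m = 1590 mm.
Magnification m = w/W = dᵢ/dₒ; combined with 1/f = 1/dₒ + 1/dᵢ this gives dₒ = f·(1 + W/w).
dₒ = 86 mm × (1 + 1590/47.3) = 86 × 34.6152 ≈ 2976.909 mm = 2.97691 m.

2.977 m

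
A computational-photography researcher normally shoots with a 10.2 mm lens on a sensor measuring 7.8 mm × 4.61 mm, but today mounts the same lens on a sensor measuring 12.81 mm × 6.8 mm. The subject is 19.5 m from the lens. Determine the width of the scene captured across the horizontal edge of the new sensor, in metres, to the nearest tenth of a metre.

24.5 m

The focal length stays 10.2 mm; the relevant sensor dimension is now w = 12.81 mm. Object distance dₒ = 19.5 m = 19500 mm.
Thin-lens field width W = w·(dₒ − f)/f = 12.81 × (19500 − 10.2)/10.2 ≈ 24476.896 mm = 24.4769 m.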